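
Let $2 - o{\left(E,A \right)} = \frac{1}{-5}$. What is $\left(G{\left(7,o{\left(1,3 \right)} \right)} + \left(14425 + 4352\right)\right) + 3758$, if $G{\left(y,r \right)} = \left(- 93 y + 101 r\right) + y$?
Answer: $\frac{110566}{5} \approx 22113.0$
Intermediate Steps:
$o{\left(E,A \right)} = \frac{11}{5}$ ($o{\left(E,A \right)} = 2 - \frac{1}{-5} = 2 - - \frac{1}{5} = 2 + \frac{1}{5} = \frac{11}{5}$)
$G{\left(y,r \right)} = - 92 y + 101 r$
$\left(G{\left(7,o{\left(1,3 \right)} \right)} + \left(14425 + 4352\right)\right) + 3758 = \left(\left(\left(-92\right) 7 + 101 \cdot \frac{11}{5}\right) + \left(14425 + 4352\right)\right) + 3758 = \left(\left(-644 + \frac{1111}{5}\right) + 18777\right) + 3758 = \left(- \frac{2109}{5} + 18777\right) + 3758 = \frac{91776}{5} + 3758 = \frac{110566}{5}$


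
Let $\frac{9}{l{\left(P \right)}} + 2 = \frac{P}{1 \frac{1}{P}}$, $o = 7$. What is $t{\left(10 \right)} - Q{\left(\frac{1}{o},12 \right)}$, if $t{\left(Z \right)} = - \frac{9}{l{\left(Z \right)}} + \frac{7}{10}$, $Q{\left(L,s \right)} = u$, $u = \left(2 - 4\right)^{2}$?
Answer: $- \frac{1013}{10} \approx -101.3$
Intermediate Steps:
$l{\left(P \right)} = \frac{9}{-2 + P^{2}}$ ($l{\left(P \right)} = \frac{9}{-2 + \frac{P}{1 \frac{1}{P}}} = \frac{9}{-2 + \frac{P}{\frac{1}{P}}} = \frac{9}{-2 + P P} = \frac{9}{-2 + P^{2}}$)
$u = 4$ ($u = \left(-2\right)^{2} = 4$)
$Q{\left(L,s \right)} = 4$
$t{\left(Z \right)} = \frac{27}{10} - Z^{2}$ ($t{\left(Z \right)} = - \frac{9}{9 \frac{1}{-2 + Z^{2}}} + \frac{7}{10} = - 9 \left(- \frac{2}{9} + \frac{Z^{2}}{9}\right) + 7 \cdot \frac{1}{10} = \left(2 - Z^{2}\right) + \frac{7}{10} = \frac{27}{10} - Z^{2}$)
$t{\left(10 \right)} - Q{\left(\frac{1}{o},12 \right)} = \left(\frac{27}{10} - 10^{2}\right) - 4 = \left(\frac{27}{10} - 100\right) - 4 = - \frac{973}{10} - 4 = - \frac{1013}{10}$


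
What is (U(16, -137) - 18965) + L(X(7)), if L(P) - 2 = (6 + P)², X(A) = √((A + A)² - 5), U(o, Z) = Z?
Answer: -18873 + 12*√191 ≈ -18707.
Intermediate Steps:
X(A) = √(-5 + 4*A²) (X(A) = √((2*A)² - 5) = √(4*A² - 5) = √(-5 + 4*A²))
L(P) = 2 + (6 + P)²
(U(16, -137) - 18965) + L(X(7)) = (-137 - 18965) + (2 + (6 + √(-5 + 4*7²))²) = -19102 + (2 + (6 + √(-5 + 4*49))²) = -19102 + (2 + (6 + √(-5 + 196))²) = -19102 + (2 + (6 + √191)²) = -19100 + (6 + √191)²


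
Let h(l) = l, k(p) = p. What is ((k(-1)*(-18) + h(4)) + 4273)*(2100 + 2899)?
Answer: 21470705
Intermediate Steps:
((k(-1)*(-18) + h(4)) + 4273)*(2100 + 2899) = ((-1*(-18) + 4) + 4273)*(2100 + 2899) = ((18 + 4) + 4273)*4999 = (22 + 4273)*4999 = 4295*4999 = 21470705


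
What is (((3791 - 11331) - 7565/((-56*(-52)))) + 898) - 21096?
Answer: -80780621/2912 ≈ -27741.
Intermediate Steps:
(((3791 - 11331) - 7565/((-56*(-52)))) + 898) - 21096 = ((-7540 - 7565/2912) + 898) - 21096 = (-21964045/2912 + 898) - 21096 = -19349069/2912 - 21096 = -80780621/2912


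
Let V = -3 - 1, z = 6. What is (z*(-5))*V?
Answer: 120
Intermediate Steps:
V = -4
(z*(-5))*V = (6*(-5))*(-4) = -30*(-4) = 120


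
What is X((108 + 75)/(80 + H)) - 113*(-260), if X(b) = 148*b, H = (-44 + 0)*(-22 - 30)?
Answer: 470263/16 ≈ 29391.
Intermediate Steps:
H = 2288 (H = -44*(-52) = 2288)
X((108 + 75)/(80 + H)) - 113*(-260) = 148*((108 + 75)/(80 + 2288)) - 113*(-260) = 148*(183/2368) - 1*(-29380) = 148*(183*(1/2368)) + 29380 = 148*(183/2368) + 29380 = 183/16 + 29380 = 470263/16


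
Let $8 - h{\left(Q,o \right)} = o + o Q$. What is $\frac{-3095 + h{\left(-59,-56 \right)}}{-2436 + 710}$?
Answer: $\frac{6335}{1726} \approx 3.6703$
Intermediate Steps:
$h{\left(Q,o \right)} = 8 - o - Q o$ ($h{\left(Q,o \right)} = 8 - \left(o + o Q\right) = 8 - \left(o + Q o\right) = 8 - o - Q o$)
$\frac{-3095 + h{\left(-59,-56 \right)}}{-2436 + 710} = \frac{-3095 - \left(-64 + 3304\right)}{-2436 + 710} = \frac{-3095 + \left(8 + 56 - 3304\right)}{-1726} = \left(-3095 - 3240\right) \left(- \frac{1}{1726}\right) = \left(-6335\right) \left(- \frac{1}{1726}\right) = \frac{6335}{1726}$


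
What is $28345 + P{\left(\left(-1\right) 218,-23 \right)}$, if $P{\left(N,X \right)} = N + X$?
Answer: $28104$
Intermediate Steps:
$28345 + P{\left(\left(-1\right) 218,-23 \right)} = 28345 - 241 = 28104$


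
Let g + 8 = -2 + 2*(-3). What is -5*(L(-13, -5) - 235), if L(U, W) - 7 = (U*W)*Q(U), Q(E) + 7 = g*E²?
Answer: 882215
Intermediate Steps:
g = -16 (g = -8 + (-2 + 2*(-3)) = -8 + (-2 - 6) = -8 - 8 = -16)
Q(E) = -7 - 16*E²
L(U, W) = 7 + U*W*(-7 - 16*U²) (L(U, W) = 7 + (U*W)*(-7 - 16*U²) = 7 + U*W*(-7 - 16*U²))
-5*(L(-13, -5) - 235) = -5*((7 - 1*(-13)*(-5)*(7 + 16*(-13)²)) - 235) = -5*((7 - 1*(-13)*(-5)*(7 + 16*169)) - 235) = -5*((7 - 1*(-13)*(-5)*(7 + 2704)) - 235) = -5*((7 - 1*(-13)*(-5)*2711) - 235) = -5*((7 - 176215) - 235) = -5*(-176208 - 235) = -5*(-176443) = 882215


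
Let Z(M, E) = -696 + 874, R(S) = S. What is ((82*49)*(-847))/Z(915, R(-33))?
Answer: -1701623/89 ≈ -19119.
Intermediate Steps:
Z(M, E) = 178
((82*49)*(-847))/Z(915, R(-33)) = ((82*49)*(-847))/178 = (4018*(-847))*(1/178) = -3403246*1/178 = -1701623/89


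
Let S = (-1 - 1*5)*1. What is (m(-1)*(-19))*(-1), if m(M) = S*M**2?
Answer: -114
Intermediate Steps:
S = -6 (S = (-1 - 5)*1 = -6*1 = -6)
m(M) = -6*M**2
(m(-1)*(-19))*(-1) = (-6*(-1)**2*(-19))*(-1) = (-6*1*(-19))*(-1) = -6*(-19)*(-1) = 114*(-1) = -114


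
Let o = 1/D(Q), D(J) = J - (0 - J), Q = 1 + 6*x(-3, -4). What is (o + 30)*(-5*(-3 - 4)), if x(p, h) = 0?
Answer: 2135/2 ≈ 1067.5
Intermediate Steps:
Q = 1 (Q = 1 + 6*0 = 1 + 0 = 1)
D(J) = 2*J (D(J) = J - (-1)*J = J + J = 2*J)
o = 1/2 (o = 1/(2*1) = 1/2 ≈ 0.50000)
(o + 30)*(-5*(-3 - 4)) = (1/2 + 30)*(-5*(-3 - 4)) = 61*(-5*(-7))/2 = (61/2)*35 = 2135/2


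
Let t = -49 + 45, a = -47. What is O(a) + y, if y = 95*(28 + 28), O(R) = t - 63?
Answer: 5253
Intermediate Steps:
t = -4
O(R) = -67 (O(R) = -4 - 63 = -67)
y = 5320 (y = 95*56 = 5320)
O(a) + y = -67 + 5320 = 5253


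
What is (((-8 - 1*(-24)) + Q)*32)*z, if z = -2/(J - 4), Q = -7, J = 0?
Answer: 144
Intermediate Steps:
z = ½ (z = -2/(0 - 4) = -2/(-4) = -¼*(-2) = ½ ≈ 0.50000)
(((-8 - 1*(-24)) + Q)*32)*z = (((-8 - 1*(-24)) - 7)*32)*(½) = (((-8 + 24) - 7)*32)*(½) = ((16 - 7)*32)*(½) = (9*32)*(½) = 288*(½) = 144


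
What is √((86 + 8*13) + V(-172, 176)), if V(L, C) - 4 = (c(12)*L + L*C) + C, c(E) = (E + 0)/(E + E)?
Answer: 42*I*√17 ≈ 173.17*I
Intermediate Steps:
c(E) = ½ (c(E) = E/((2*E)) = E*(1/(2*E)) = ½)
V(L, C) = 4 + C + L/2 + C*L (V(L, C) = 4 + ((L/2 + L*C) + C) = 4 + ((L/2 + C*L) + C) = 4 + (C + L/2 + C*L) = 4 + C + L/2 + C*L)
√((86 + 8*13) + V(-172, 176)) = √((86 + 8*13) + (4 + 176 + (½)*(-172) + 176*(-172))) = √((86 + 104) + (4 + 176 - 86 - 30272)) = √(190 - 30178) = √(-29988) = 42*I*√17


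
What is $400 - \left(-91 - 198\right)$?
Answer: $689$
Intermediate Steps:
$400 - \left(-91 - 198\right) = 400 - -289 = 400 + 289 = 689$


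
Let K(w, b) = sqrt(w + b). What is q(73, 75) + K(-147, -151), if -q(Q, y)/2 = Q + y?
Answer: -296 + I*sqrt(298) ≈ -296.0 + 17.263*I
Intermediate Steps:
K(w, b) = sqrt(b + w)
q(Q, y) = -2*Q - 2*y (q(Q, y) = -2*(Q + y) = -2*Q - 2*y)
q(73, 75) + K(-147, -151) = (-2*73 - 2*75) + sqrt(-151 - 147) = (-146 - 150) + sqrt(-298) = -296 + I*sqrt(298)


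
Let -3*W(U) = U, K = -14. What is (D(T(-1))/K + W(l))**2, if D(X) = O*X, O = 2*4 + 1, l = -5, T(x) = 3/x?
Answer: 22801/1764 ≈ 12.926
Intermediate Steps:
O = 9 (O = 8 + 1 = 9)
W(U) = -U/3
D(X) = 9*X
(D(T(-1))/K + W(l))**2 = ((9*(3/(-1)))/(-14) - 1/3*(-5))**2 = ((9*(3*(-1)))*(-1/14) + 5/3)**2 = ((9*(-3))*(-1/14) + 5/3)**2 = (-27*(-1/14) + 5/3)**2 = (27/14 + 5/3)**2 = (151/42)**2 = 22801/1764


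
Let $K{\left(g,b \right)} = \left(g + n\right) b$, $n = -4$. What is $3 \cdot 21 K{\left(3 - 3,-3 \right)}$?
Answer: $756$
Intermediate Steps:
$K{\left(g,b \right)} = b \left(-4 + g\right)$ ($K{\left(g,b \right)} = \left(g - 4\right) b = \left(-4 + g\right) b = b \left(-4 + g\right)$)
$3 \cdot 21 K{\left(3 - 3,-3 \right)} = 3 \cdot 21 \left(- 3 \left(-4 + \left(3 - 3\right)\right)\right) = 63 \left(- 3 \left(-4 + \left(3 - 3\right)\right)\right) = 63 \left(- 3 \left(-4 + 0\right)\right) = 63 \left(\left(-3\right) \left(-4\right)\right) = 63 \cdot 12 = 756$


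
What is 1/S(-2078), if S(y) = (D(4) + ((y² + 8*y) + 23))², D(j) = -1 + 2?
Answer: 1/18502764602256 ≈ 5.4046e-14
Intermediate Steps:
D(j) = 1
S(y) = (24 + y² + 8*y)² (S(y) = (1 + ((y² + 8*y) + 23))² = (1 + (23 + y² + 8*y))² = (24 + y² + 8*y)²)
1/S(-2078) = 1/((24 + (-2078)² + 8*(-2078))²) = 1/((24 + 4318084 - 16624)²) = 1/(4301484²) = 1/18502764602256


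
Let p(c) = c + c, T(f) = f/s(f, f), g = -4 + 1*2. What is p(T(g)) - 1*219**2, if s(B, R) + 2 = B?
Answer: -47960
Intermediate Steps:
s(B, R) = -2 + B
g = -2 (g = -4 + 2 = -2)
T(f) = f/(-2 + f)
p(c) = 2*c
p(T(g)) - 1*219**2 = 2*(-2/(-2 - 2)) - 1*219**2 = 2*(-2/(-4)) - 1*47961 = 2*(-2*(-1/4)) - 47961 = 2*(1/2) - 47961 = 1 - 47961 = -47960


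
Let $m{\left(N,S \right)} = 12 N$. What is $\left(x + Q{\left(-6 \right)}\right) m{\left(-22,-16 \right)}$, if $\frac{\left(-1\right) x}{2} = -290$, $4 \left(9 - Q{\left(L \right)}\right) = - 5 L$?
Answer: $-153516$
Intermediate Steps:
$Q{\left(L \right)} = 9 + \frac{5 L}{4}$ ($Q{\left(L \right)} = 9 - \frac{\left(-5\right) L}{4} = 9 + \frac{5 L}{4}$)
$x = 580$ ($x = \left(-2\right) \left(-290\right) = 580$)
$\left(x + Q{\left(-6 \right)}\right) m{\left(-22,-16 \right)} = \left(580 + \left(9 + \frac{5}{4} \left(-6\right)\right)\right) 12 \left(-22\right) = \left(580 + \left(9 - \frac{15}{2}\right)\right) \left(-264\right) = \left(580 + \frac{3}{2}\right) \left(-264\right) = \frac{1163}{2} \left(-264\right) = -153516$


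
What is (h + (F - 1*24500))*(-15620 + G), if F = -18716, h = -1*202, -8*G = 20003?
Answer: 3147001767/4 ≈ 7.8675e+8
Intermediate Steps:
G = -20003/8 (G = -⅛*20003 = -20003/8 ≈ -2500.4)
h = -202
(h + (F - 1*24500))*(-15620 + G) = (-202 + (-18716 - 1*24500))*(-15620 - 20003/8) = (-202 + (-18716 - 24500))*(-144963/8) = (-202 - 43216)*(-144963/8) = -43418*(-144963/8) = 3147001767/4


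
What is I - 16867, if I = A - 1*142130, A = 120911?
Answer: -38086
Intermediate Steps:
I = -21219 (I = 120911 - 1*142130 = 120911 - 142130 = -21219)
I - 16867 = -21219 - 16867 = -38086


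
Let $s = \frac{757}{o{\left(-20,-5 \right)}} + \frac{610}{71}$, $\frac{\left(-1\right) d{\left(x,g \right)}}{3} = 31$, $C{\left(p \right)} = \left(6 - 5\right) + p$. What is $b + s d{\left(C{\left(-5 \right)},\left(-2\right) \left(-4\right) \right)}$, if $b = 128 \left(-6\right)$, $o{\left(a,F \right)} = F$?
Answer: $\frac{4442181}{355} \approx 12513.0$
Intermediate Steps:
$C{\left(p \right)} = 1 + p$
$b = -768$
$d{\left(x,g \right)} = -93$ ($d{\left(x,g \right)} = \left(-3\right) 31 = -93$)
$s = - \frac{50697}{355}$ ($s = \frac{757}{-5} + \frac{610}{71} = 757 \left(- \frac{1}{5}\right) + 610 \cdot \frac{1}{71} = - \frac{757}{5} + \frac{610}{71} = - \frac{50697}{355} \approx -142.81$)
$b + s d{\left(C{\left(-5 \right)},\left(-2\right) \left(-4\right) \right)} = -768 - - \frac{4714821}{355} = -768 + \frac{4714821}{355} = \frac{4442181}{355}$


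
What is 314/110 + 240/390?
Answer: 2481/715 ≈ 3.4699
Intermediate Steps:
314/110 + 240/390 = 314*(1/110) + 240*(1/390) = 157/55 + 8/13 = 2481/715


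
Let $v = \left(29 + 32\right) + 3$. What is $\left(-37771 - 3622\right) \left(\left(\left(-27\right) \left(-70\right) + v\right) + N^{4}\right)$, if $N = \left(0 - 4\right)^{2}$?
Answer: $-2793613570$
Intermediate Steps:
$N = 16$ ($N = \left(-4\right)^{2} = 16$)
$v = 64$ ($v = 61 + 3 = 64$)
$\left(-37771 - 3622\right) \left(\left(\left(-27\right) \left(-70\right) + v\right) + N^{4}\right) = \left(-37771 - 3622\right) \left(\left(\left(-27\right) \left(-70\right) + 64\right) + 16^{4}\right) = - 41393 \left(\left(1890 + 64\right) + 65536\right) = - 41393 \left(1954 + 65536\right) = \left(-41393\right) 67490 = -2793613570$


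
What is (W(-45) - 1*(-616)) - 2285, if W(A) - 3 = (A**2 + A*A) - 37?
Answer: 2347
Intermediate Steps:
W(A) = -34 + 2*A**2 (W(A) = 3 + ((A**2 + A*A) - 37) = 3 + ((A**2 + A**2) - 37) = 3 + (2*A**2 - 37) = 3 + (-37 + 2*A**2) = -34 + 2*A**2)
(W(-45) - 1*(-616)) - 2285 = ((-34 + 2*(-45)**2) - 1*(-616)) - 2285 = ((-34 + 2*2025) + 616) - 2285 = ((-34 + 4050) + 616) - 2285 = (4016 + 616) - 2285 = 4632 - 2285 = 2347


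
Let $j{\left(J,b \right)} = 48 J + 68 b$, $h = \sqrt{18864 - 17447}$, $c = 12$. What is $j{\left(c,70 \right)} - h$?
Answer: $5336 - \sqrt{1417} \approx 5298.4$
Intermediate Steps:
$h = \sqrt{1417} \approx 37.643$
$j{\left(c,70 \right)} - h = \left(48 \cdot 12 + 68 \cdot 70\right) - \sqrt{1417} = \left(576 + 4760\right) - \sqrt{1417} = 5336 - \sqrt{1417}$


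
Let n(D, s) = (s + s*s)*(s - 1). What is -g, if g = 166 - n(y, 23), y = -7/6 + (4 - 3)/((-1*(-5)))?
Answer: 11978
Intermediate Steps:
y = -29/30 (y = -7*1/6 + 1/5 = -7/6 + 1*(1/5) = -7/6 + 1/5 = -29/30 ≈ -0.96667)
n(D, s) = (-1 + s)*(s + s**2) (n(D, s) = (s + s**2)*(-1 + s) = (-1 + s)*(s + s**2))
g = -11978 (g = 166 - (23**3 - 1*23) = 166 - (12167 - 23) = 166 - 1*12144 = 166 - 12144 = -11978)
-g = -1*(-11978) = 11978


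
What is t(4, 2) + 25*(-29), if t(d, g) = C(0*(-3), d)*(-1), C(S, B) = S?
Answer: -725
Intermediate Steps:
t(d, g) = 0 (t(d, g) = (0*(-3))*(-1) = 0*(-1) = 0)
t(4, 2) + 25*(-29) = 0 + 25*(-29) = 0 - 725 = -725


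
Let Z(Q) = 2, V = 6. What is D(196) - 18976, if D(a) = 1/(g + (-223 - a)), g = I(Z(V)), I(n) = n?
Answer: -7912993/417 ≈ -18976.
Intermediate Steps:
g = 2
D(a) = 1/(-221 - a) (D(a) = 1/(2 + (-223 - a)) = 1/(-221 - a))
D(196) - 18976 = -1/(221 + 196) - 18976 = -1/417 - 18976 = -7912993/417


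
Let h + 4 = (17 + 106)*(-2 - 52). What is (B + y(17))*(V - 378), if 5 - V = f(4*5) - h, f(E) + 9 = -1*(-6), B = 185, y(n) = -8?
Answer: -1241832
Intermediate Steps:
h = -6646 (h = -4 + (17 + 106)*(-2 - 52) = -4 + 123*(-54) = -4 - 6642 = -6646)
f(E) = -3 (f(E) = -9 - 1*(-6) = -9 + 6 = -3)
V = -6638 (V = 5 - (-3 - 1*(-6646)) = 5 - (-3 + 6646) = 5 - 1*6643 = 5 - 6643 = -6638)
(B + y(17))*(V - 378) = (185 - 8)*(-6638 - 378) = 177*(-7016) = -1241832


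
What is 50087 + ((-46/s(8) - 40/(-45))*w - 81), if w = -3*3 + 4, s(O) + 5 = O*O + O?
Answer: 30153008/603 ≈ 50005.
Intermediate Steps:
s(O) = -5 + O + O² (s(O) = -5 + (O*O + O) = -5 + (O² + O) = -5 + (O + O²) = -5 + O + O²)
w = -5 (w = -9 + 4 = -5)
50087 + ((-46/s(8) - 40/(-45))*w - 81) = 50087 + ((-46/(-5 + 8 + 8²) - 40/(-45))*(-5) - 81) = 50087 + ((-46/(-5 + 8 + 64) - 40*(-1/45))*(-5) - 81) = 50087 + ((-46/67 + 8/9)*(-5) - 81) = 50087 + ((122/603)*(-5) - 81) = 50087 + (-610/603 - 81) = 50087 - 49453/603 = 30153008/603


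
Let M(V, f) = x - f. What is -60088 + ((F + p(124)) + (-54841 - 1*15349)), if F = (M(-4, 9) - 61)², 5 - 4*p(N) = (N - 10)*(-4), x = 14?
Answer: -508107/4 ≈ -1.2703e+5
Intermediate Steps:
p(N) = -35/4 + N (p(N) = 5/4 - (N - 10)*(-4)/4 = 5/4 - (-10 + N)*(-4)/4 = 5/4 - (40 - 4*N)/4 = 5/4 + (-10 + N) = -35/4 + N)
M(V, f) = 14 - f
F = 3136 (F = ((14 - 1*9) - 61)² = ((14 - 9) - 61)² = (5 - 61)² = (-56)² = 3136)
-60088 + ((F + p(124)) + (-54841 - 1*15349)) = -60088 + ((3136 + (-35/4 + 124)) + (-54841 - 1*15349)) = -60088 + ((3136 + 461/4) + (-54841 - 15349)) = -60088 + (13005/4 - 70190) = -60088 - 267755/4 = -508107/4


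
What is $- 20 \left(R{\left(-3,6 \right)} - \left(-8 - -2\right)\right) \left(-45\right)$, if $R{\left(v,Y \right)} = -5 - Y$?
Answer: $-4500$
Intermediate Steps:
$- 20 \left(R{\left(-3,6 \right)} - \left(-8 - -2\right)\right) \left(-45\right) = - 20 \left(\left(-5 - 6\right) - \left(-8 - -2\right)\right) \left(-45\right) = - 20 \left(\left(-5 - 6\right) - \left(-8 + 2\right)\right) \left(-45\right) = - 20 \left(-11 - -6\right) \left(-45\right) = - 20 \left(-11 + 6\right) \left(-45\right) = \left(-20\right) \left(-5\right) \left(-45\right) = 100 \left(-45\right) = -4500$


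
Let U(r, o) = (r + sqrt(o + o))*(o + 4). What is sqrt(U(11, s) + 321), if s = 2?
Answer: sqrt(399) ≈ 19.975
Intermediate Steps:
U(r, o) = (4 + o)*(r + sqrt(2)*sqrt(o)) (U(r, o) = (r + sqrt(2*o))*(4 + o) = (r + sqrt(2)*sqrt(o))*(4 + o) = (4 + o)*(r + sqrt(2)*sqrt(o)))
sqrt(U(11, s) + 321) = sqrt((4*11 + 2*11 + sqrt(2)*2**(3/2) + 4*sqrt(2)*sqrt(2)) + 321) = sqrt((44 + 22 + sqrt(2)*(2*sqrt(2)) + 8) + 321) = sqrt((44 + 22 + 4 + 8) + 321) = sqrt(78 + 321) = sqrt(399)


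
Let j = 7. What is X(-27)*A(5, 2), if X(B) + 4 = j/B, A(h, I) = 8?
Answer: -920/27 ≈ -34.074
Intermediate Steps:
X(B) = -4 + 7/B
X(-27)*A(5, 2) = (-4 + 7/(-27))*8 = (-4 + 7*(-1/27))*8 = (-4 - 7/27)*8 = -115/27*8 = -920/27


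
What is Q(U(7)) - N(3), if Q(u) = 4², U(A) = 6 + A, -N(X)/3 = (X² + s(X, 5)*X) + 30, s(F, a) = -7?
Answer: 70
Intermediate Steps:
N(X) = -90 - 3*X² + 21*X (N(X) = -3*((X² - 7*X) + 30) = -3*(30 + X² - 7*X) = -90 - 3*X² + 21*X)
Q(u) = 16
Q(U(7)) - N(3) = 16 - (-90 - 3*3² + 21*3) = 16 - (-90 - 3*9 + 63) = 16 - (-90 - 27 + 63) = 16 - 1*(-54) = 16 + 54 = 70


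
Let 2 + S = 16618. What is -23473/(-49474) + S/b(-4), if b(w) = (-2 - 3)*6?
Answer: -410677897/742110 ≈ -553.39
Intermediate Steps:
S = 16616 (S = -2 + 16618 = 16616)
b(w) = -30 (b(w) = -5*6 = -30)
-23473/(-49474) + S/b(-4) = -23473/(-49474) + 16616/(-30) = -23473*(-1/49474) + 16616*(-1/30) = 23473/49474 - 8308/15 = -410677897/742110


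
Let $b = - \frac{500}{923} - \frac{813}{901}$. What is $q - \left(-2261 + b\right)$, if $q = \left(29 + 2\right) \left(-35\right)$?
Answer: $\frac{979189547}{831623} \approx 1177.4$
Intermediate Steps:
$b = - \frac{1200899}{831623}$ ($b = \left(-500\right) \frac{1}{923} - \frac{813}{901} = - \frac{500}{923} - \frac{813}{901} = - \frac{1200899}{831623} \approx -1.444$)
$q = -1085$ ($q = 31 \left(-35\right) = -1085$)
$q - \left(-2261 + b\right) = -1085 + \left(2261 - - \frac{1200899}{831623}\right) = -1085 + \left(2261 + \frac{1200899}{831623}\right) = -1085 + \frac{1881500502}{831623} = \frac{979189547}{831623}$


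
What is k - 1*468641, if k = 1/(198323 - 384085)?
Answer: -87055689443/185762 ≈ -4.6864e+5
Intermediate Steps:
k = -1/185762 (k = 1/(-185762) = -1/185762 ≈ -5.3832e-6)
k - 1*468641 = -1/185762 - 1*468641 = -1/185762 - 468641 = -87055689443/185762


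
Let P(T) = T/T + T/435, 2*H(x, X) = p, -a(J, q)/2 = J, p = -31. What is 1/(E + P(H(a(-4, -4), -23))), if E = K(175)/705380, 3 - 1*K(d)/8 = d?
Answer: 6136806/5906167 ≈ 1.0391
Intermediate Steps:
a(J, q) = -2*J
H(x, X) = -31/2 (H(x, X) = (½)*(-31) = -31/2)
K(d) = 24 - 8*d
P(T) = 1 + T/435 (P(T) = 1 + T*(1/435) = 1 + T/435)
E = -344/176345 (E = (24 - 8*175)/705380 = (24 - 1400)*(1/705380) = -1376*1/705380 = -344/176345 ≈ -0.0019507)
1/(E + P(H(a(-4, -4), -23))) = 1/(-344/176345 + (1 + (1/435)*(-31/2))) = 1/(-344/176345 + (1 - 31/870)) = 1/(-344/176345 + 839/870) = 1/(5906167/6136806) = 6136806/5906167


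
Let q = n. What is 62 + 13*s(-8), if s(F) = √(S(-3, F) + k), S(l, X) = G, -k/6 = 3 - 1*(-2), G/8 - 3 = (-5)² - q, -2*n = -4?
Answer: 62 + 13*√178 ≈ 235.44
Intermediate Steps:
n = 2 (n = -½*(-4) = 2)
q = 2
G = 208 (G = 24 + 8*((-5)² - 1*2) = 24 + 8*(25 - 2) = 24 + 8*23 = 24 + 184 = 208)
k = -30 (k = -6*(3 - 1*(-2)) = -6*(3 + 2) = -6*5 = -30)
S(l, X) = 208
s(F) = √178 (s(F) = √(208 - 30) = √178)
62 + 13*s(-8) = 62 + 13*√178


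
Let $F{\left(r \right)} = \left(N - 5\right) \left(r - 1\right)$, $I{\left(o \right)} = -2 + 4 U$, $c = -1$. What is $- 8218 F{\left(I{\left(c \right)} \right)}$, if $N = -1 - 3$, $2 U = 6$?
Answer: $665658$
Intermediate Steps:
$U = 3$ ($U = \frac{1}{2} \cdot 6 = 3$)
$N = -4$
$I{\left(o \right)} = 10$ ($I{\left(o \right)} = -2 + 4 \cdot 3 = -2 + 12 = 10$)
$F{\left(r \right)} = 9 - 9 r$ ($F{\left(r \right)} = \left(-4 - 5\right) \left(r - 1\right) = - 9 \left(-1 + r\right) = 9 - 9 r$)
$- 8218 F{\left(I{\left(c \right)} \right)} = - 8218 \left(9 - 90\right) = - 8218 \left(-81\right) = \left(-1\right) \left(-665658\right) = 665658$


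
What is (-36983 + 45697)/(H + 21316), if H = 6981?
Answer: 8714/28297 ≈ 0.30795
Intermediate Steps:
(-36983 + 45697)/(H + 21316) = (-36983 + 45697)/(6981 + 21316) = 8714/28297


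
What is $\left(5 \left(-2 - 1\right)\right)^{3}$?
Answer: $-3375$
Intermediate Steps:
$\left(5 \left(-2 - 1\right)\right)^{3} = \left(5 \left(-3\right)\right)^{3} = \left(-15\right)^{3} = -3375$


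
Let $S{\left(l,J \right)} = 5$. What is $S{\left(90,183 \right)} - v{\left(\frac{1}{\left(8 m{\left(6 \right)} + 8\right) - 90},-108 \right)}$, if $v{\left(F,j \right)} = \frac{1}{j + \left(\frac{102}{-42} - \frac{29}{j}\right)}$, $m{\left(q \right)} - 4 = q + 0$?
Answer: $\frac{417161}{83281} \approx 5.0091$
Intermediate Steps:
$m{\left(q \right)} = 4 + q$ ($m{\left(q \right)} = 4 + \left(q + 0\right) = 4 + q$)
$v{\left(F,j \right)} = \frac{1}{- \frac{17}{7} + j - \frac{29}{j}}$ ($v{\left(F,j \right)} = \frac{1}{j + \left(102 \left(- \frac{1}{42}\right) - \frac{29}{j}\right)} = \frac{1}{j - \left(\frac{17}{7} + \frac{29}{j}\right)} = \frac{1}{- \frac{17}{7} + j - \frac{29}{j}}$)
$S{\left(90,183 \right)} - v{\left(\frac{1}{\left(8 m{\left(6 \right)} + 8\right) - 90},-108 \right)} = 5 - 7 \left(-108\right) \frac{1}{-203 - -1836 + 7 \left(-108\right)^{2}} = 5 - 7 \left(-108\right) \frac{1}{-203 + 1836 + 7 \cdot 11664} = 5 - 7 \left(-108\right) \frac{1}{-203 + 1836 + 81648} = 5 - 7 \left(-108\right) \frac{1}{83281} = 5 - - \frac{756}{83281} = 5 + \frac{756}{83281} = \frac{417161}{83281}$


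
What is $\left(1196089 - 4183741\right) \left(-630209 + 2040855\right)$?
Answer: $-4214519343192$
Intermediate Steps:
$\left(1196089 - 4183741\right) \left(-630209 + 2040855\right) = \left(-2987652\right) 1410646 = -4214519343192$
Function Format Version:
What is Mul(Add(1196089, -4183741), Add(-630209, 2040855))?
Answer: -4214519343192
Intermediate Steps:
Mul(Add(1196089, -4183741), Add(-630209, 2040855)) = Mul(-2987652, 1410646) = -4214519343192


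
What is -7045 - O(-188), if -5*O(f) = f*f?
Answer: 119/5 ≈ 23.800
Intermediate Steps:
O(f) = -f**2/5 (O(f) = -f*f/5 = -f**2/5)
-7045 - O(-188) = -7045 - (-1)*(-188)**2/5 = -7045 - (-1)*35344/5 = -7045 - 1*(-35344/5) = -7045 + 35344/5 = 119/5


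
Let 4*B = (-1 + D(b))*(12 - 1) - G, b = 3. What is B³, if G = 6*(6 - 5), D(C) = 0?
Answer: -4913/64 ≈ -76.766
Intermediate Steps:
G = 6 (G = 6*1 = 6)
B = -17/4 (B = ((-1 + 0)*(12 - 1) - 1*6)/4 = (-1*11 - 6)/4 = (-11 - 6)/4 = (¼)*(-17) = -17/4 ≈ -4.2500)
B³ = (-17/4)³ = -4913/64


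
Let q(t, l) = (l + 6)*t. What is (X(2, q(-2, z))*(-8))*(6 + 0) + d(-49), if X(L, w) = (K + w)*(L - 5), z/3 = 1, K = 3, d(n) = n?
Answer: -2209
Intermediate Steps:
z = 3 (z = 3*1 = 3)
q(t, l) = t*(6 + l) (q(t, l) = (6 + l)*t = t*(6 + l))
X(L, w) = (-5 + L)*(3 + w) (X(L, w) = (3 + w)*(L - 5) = (3 + w)*(-5 + L) = (-5 + L)*(3 + w))
(X(2, q(-2, z))*(-8))*(6 + 0) + d(-49) = ((-15 - (-10)*(6 + 3) + 3*2 + 2*(-2*(6 + 3)))*(-8))*(6 + 0) - 49 = ((-15 - (-10)*9 + 6 + 2*(-2*9))*(-8))*6 - 49 = ((-15 - 5*(-18) + 6 + 2*(-18))*(-8))*6 - 49 = ((-15 + 90 + 6 - 36)*(-8))*6 - 49 = (45*(-8))*6 - 49 = -360*6 - 49 = -2160 - 49 = -2209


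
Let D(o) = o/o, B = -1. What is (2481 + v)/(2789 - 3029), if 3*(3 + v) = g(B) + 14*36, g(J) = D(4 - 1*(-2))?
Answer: -7939/720 ≈ -11.026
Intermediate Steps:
D(o) = 1
g(J) = 1
v = 496/3 (v = -3 + (1 + 14*36)/3 = -3 + (1 + 504)/3 = -3 + (⅓)*505 = -3 + 505/3 = 496/3 ≈ 165.33)
(2481 + v)/(2789 - 3029) = (2481 + 496/3)/(2789 - 3029) = (7939/3)/(-240) = (7939/3)*(-1/240) = -7939/720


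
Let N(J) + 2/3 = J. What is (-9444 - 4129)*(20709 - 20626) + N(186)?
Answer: -3379121/3 ≈ -1.1264e+6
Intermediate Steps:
N(J) = -2/3 + J
(-9444 - 4129)*(20709 - 20626) + N(186) = (-9444 - 4129)*(20709 - 20626) + (-2/3 + 186) = -13573*83 + 556/3 = -1126559 + 556/3 = -3379121/3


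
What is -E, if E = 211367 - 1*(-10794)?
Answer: -222161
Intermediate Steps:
E = 222161 (E = 211367 + 10794 = 222161)
-E = -1*222161 = -222161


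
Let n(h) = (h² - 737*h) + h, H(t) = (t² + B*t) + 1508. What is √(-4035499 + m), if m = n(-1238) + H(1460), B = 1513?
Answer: √2750401 ≈ 1658.4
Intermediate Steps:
H(t) = 1508 + t² + 1513*t (H(t) = (t² + 1513*t) + 1508 = 1508 + t² + 1513*t)
n(h) = h² - 736*h
m = 6785900 (m = -1238*(-736 - 1238) + (1508 + 1460² + 1513*1460) = -1238*(-1974) + (1508 + 2131600 + 2208980) = 2443812 + 4342088 = 6785900)
√(-4035499 + m) = √(-4035499 + 6785900) = √2750401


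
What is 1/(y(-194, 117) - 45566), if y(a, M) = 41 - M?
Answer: -1/45642 ≈ -2.1910e-5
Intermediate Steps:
1/(y(-194, 117) - 45566) = 1/((41 - 1*117) - 45566) = 1/((41 - 117) - 45566) = 1/(-76 - 45566) = 1/(-45642) = -1/45642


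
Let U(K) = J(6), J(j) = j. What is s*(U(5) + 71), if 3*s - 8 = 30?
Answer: 2926/3 ≈ 975.33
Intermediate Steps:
s = 38/3 (s = 8/3 + (⅓)*30 = 8/3 + 10 = 38/3 ≈ 12.667)
U(K) = 6
s*(U(5) + 71) = 38*(6 + 71)/3 = (38/3)*77 = 2926/3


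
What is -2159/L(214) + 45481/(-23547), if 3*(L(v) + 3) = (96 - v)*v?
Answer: -996381622/594820767 ≈ -1.6751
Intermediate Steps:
L(v) = -3 + v*(96 - v)/3 (L(v) = -3 + ((96 - v)*v)/3 = -3 + (v*(96 - v))/3 = -3 + v*(96 - v)/3)
-2159/L(214) + 45481/(-23547) = -2159/(-3 + 32*214 - ⅓*214²) + 45481/(-23547) = -2159/(-3 + 6848 - ⅓*45796) + 45481*(-1/23547) = -2159/(-3 + 6848 - 45796/3) - 45481/23547 = -2159/(-25261/3) - 45481/23547 = -2159*(-3/25261) - 45481/23547 = 6477/25261 - 45481/23547 = -996381622/594820767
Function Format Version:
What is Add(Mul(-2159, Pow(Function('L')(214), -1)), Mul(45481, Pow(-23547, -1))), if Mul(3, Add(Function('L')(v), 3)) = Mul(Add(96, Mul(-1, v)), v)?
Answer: Rational(-996381622, 594820767) ≈ -1.6751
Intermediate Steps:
Function('L')(v) = Add(-3, Mul(Rational(1, 3), v, Add(96, Mul(-1, v)))) (Function('L')(v) = Add(-3, Mul(Rational(1, 3), Mul(Add(96, Mul(-1, v)), v))) = Add(-3, Mul(Rational(1, 3), Mul(v, Add(96, Mul(-1, v))))) = Add(-3, Mul(Rational(1, 3), v, Add(96, Mul(-1, v)))))
Add(Mul(-2159, Pow(Function('L')(214), -1)), Mul(45481, Pow(-23547, -1))) = Add(Mul(-2159, Pow(Add(-3, Mul(32, 214), Mul(Rational(-1, 3), Pow(214, 2))), -1)), Mul(45481, Pow(-23547, -1))) = Add(Mul(-2159, Pow(Add(-3, 6848, Mul(Rational(-1, 3), 45796)), -1)), Mul(45481, Rational(-1, 23547))) = Add(Mul(-2159, Pow(Add(-3, 6848, Rational(-45796, 3)), -1)), Rational(-45481, 23547)) = Add(Mul(-2159, Pow(Rational(-25261, 3), -1)), Rational(-45481, 23547)) = Add(Mul(-2159, Rational(-3, 25261)), Rational(-45481, 23547)) = Add(Rational(6477, 25261), Rational(-45481, 23547)) = Rational(-996381622, 594820767)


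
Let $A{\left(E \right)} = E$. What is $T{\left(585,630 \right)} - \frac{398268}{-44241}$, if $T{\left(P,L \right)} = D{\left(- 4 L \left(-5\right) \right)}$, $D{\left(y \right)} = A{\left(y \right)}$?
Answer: $\frac{185944956}{14747} \approx 12609.0$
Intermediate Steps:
$D{\left(y \right)} = y$
$T{\left(P,L \right)} = 20 L$ ($T{\left(P,L \right)} = - 4 L \left(-5\right) = - \left(-20\right) L = 20 L$)
$T{\left(585,630 \right)} - \frac{398268}{-44241} = 20 \cdot 630 - \frac{398268}{-44241} = 12600 - - \frac{132756}{14747} = 12600 + \frac{132756}{14747} = \frac{185944956}{14747}$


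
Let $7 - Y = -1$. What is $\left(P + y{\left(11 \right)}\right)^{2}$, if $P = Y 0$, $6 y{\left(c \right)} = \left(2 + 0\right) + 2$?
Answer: $\frac{4}{9} \approx 0.44444$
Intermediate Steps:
$Y = 8$ ($Y = 7 - -1 = 7 + 1 = 8$)
$y{\left(c \right)} = \frac{2}{3}$ ($y{\left(c \right)} = \frac{\left(2 + 0\right) + 2}{6} = \frac{2 + 2}{6} = \frac{1}{6} \cdot 4 = \frac{2}{3}$)
$P = 0$ ($P = 8 \cdot 0 = 0$)
$\left(P + y{\left(11 \right)}\right)^{2} = \left(0 + \frac{2}{3}\right)^{2} = \left(\frac{2}{3}\right)^{2} = \frac{4}{9}$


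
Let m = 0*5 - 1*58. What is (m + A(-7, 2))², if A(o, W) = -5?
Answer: 3969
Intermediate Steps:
m = -58 (m = 0 - 58 = -58)
(m + A(-7, 2))² = (-58 - 5)² = (-63)² = 3969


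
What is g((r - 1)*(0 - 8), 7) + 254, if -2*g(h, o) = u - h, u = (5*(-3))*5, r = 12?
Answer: 495/2 ≈ 247.50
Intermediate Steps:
u = -75 (u = -15*5 = -75)
g(h, o) = 75/2 + h/2 (g(h, o) = -(-75 - h)/2 = 75/2 + h/2)
g((r - 1)*(0 - 8), 7) + 254 = (75/2 + ((12 - 1)*(0 - 8))/2) + 254 = (75/2 + (11*(-8))/2) + 254 = (75/2 + (1/2)*(-88)) + 254 = (75/2 - 44) + 254 = -13/2 + 254 = 495/2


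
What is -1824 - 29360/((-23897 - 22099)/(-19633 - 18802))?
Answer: -303087076/11499 ≈ -26358.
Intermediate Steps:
-1824 - 29360/((-23897 - 22099)/(-19633 - 18802)) = -1824 - 29360/((-45996/(-38435))) = -1824 - 29360/((-45996*(-1/38435))) = -1824 - 29360/45996/38435 = -1824 - 29360*38435/45996 = -1824 - 1*282112900/11499 = -1824 - 282112900/11499 = -303087076/11499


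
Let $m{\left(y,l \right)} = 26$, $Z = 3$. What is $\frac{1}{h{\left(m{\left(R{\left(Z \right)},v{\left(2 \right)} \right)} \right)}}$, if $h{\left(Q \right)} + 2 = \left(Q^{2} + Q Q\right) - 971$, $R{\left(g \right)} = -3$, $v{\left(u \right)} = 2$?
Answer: $\frac{1}{379} \approx 0.0026385$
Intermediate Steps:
$h{\left(Q \right)} = -973 + 2 Q^{2}$ ($h{\left(Q \right)} = -2 - \left(971 - Q^{2} - Q Q\right) = -2 + \left(\left(Q^{2} + Q^{2}\right) - 971\right) = -2 + \left(2 Q^{2} - 971\right) = -2 + \left(-971 + 2 Q^{2}\right) = -973 + 2 Q^{2}$)
$\frac{1}{h{\left(m{\left(R{\left(Z \right)},v{\left(2 \right)} \right)} \right)}} = \frac{1}{-973 + 2 \cdot 26^{2}} = \frac{1}{-973 + 2 \cdot 676} = \frac{1}{-973 + 1352} = \frac{1}{379}$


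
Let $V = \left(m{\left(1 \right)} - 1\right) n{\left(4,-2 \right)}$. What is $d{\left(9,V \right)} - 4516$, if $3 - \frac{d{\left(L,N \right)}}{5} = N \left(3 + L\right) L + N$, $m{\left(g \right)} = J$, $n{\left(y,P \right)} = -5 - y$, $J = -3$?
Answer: $-24121$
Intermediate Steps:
$m{\left(g \right)} = -3$
$V = 36$ ($V = \left(-3 - 1\right) \left(-5 - 4\right) = - 4 \left(-5 - 4\right) = \left(-4\right) \left(-9\right) = 36$)
$d{\left(L,N \right)} = 15 - 5 N - 5 L N \left(3 + L\right)$ ($d{\left(L,N \right)} = 15 - 5 \left(N \left(3 + L\right) L + N\right) = 15 - 5 \left(N L \left(3 + L\right) + N\right) = 15 - 5 \left(L N \left(3 + L\right) + N\right) = 15 - 5 \left(N + L N \left(3 + L\right)\right) = 15 - \left(5 N + 5 L N \left(3 + L\right)\right) = 15 - 5 N - 5 L N \left(3 + L\right)$)
$d{\left(9,V \right)} - 4516 = \left(15 - 180 - 135 \cdot 36 - 180 \cdot 9^{2}\right) - 4516 = \left(15 - 180 - 4860 - 180 \cdot 81\right) - 4516 = \left(15 - 180 - 4860 - 14580\right) - 4516 = -19605 - 4516 = -24121$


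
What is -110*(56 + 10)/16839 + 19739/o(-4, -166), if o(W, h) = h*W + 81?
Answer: 108992107/4181685 ≈ 26.064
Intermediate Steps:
o(W, h) = 81 + W*h (o(W, h) = W*h + 81 = 81 + W*h)
-110*(56 + 10)/16839 + 19739/o(-4, -166) = -110*(56 + 10)/16839 + 19739/(81 - 4*(-166)) = -110*66*(1/16839) + 19739/(81 + 664) = -7260*1/16839 + 19739/745 = -2420/5613 + 19739*(1/745) = -2420/5613 + 19739/745 = 108992107/4181685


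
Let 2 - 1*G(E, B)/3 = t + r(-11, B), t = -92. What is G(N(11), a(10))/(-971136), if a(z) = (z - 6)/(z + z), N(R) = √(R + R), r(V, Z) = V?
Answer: -35/107904 ≈ -0.00032436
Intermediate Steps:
N(R) = √2*√R (N(R) = √(2*R) = √2*√R)
a(z) = (-6 + z)/(2*z) (a(z) = (-6 + z)/((2*z)) = (-6 + z)*(1/(2*z)) = (-6 + z)/(2*z))
G(E, B) = 315 (G(E, B) = 6 - 3*(-92 - 11) = 6 - 3*(-103) = 6 + 309 = 315)
G(N(11), a(10))/(-971136) = 315/(-971136) = 315*(-1/971136) = -35/107904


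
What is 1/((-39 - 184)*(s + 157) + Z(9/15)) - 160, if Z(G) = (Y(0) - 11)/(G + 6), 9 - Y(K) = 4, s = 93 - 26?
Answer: -87917131/549482 ≈ -160.00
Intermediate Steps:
s = 67
Y(K) = 5 (Y(K) = 9 - 1*4 = 9 - 4 = 5)
Z(G) = -6/(6 + G) (Z(G) = (5 - 11)/(G + 6) = -6/(6 + G))
1/((-39 - 184)*(s + 157) + Z(9/15)) - 160 = 1/((-39 - 184)*(67 + 157) - 6/(6 + 9/15)) - 160 = 1/(-223*224 - 6/(6 + 9*(1/15))) - 160 = 1/(-49952 - 6/(6 + ⅗)) - 160 = 1/(-49952 - 6/33/5) - 160 = 1/(-49952 - 6*5/33) - 160 = 1/(-49952 - 10/11) - 160 = 1/(-549482/11) - 160 = -11/549482 - 160 = -87917131/549482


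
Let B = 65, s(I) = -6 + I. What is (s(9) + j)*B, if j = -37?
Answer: -2210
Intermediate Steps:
(s(9) + j)*B = ((-6 + 9) - 37)*65 = (3 - 37)*65 = -34*65 = -2210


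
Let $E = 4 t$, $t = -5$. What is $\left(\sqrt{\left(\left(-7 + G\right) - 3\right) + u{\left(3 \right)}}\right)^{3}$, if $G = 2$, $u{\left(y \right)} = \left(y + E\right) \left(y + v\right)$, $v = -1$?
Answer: $- 42 i \sqrt{42} \approx - 272.19 i$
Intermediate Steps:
$E = -20$ ($E = 4 \left(-5\right) = -20$)
$u{\left(y \right)} = \left(-1 + y\right) \left(-20 + y\right)$ ($u{\left(y \right)} = \left(y - 20\right) \left(y - 1\right) = \left(-20 + y\right) \left(-1 + y\right) = \left(-1 + y\right) \left(-20 + y\right)$)
$\left(\sqrt{\left(\left(-7 + G\right) - 3\right) + u{\left(3 \right)}}\right)^{3} = \left(\sqrt{\left(\left(-7 + 2\right) - 3\right) + \left(20 + 3^{2} - 63\right)}\right)^{3} = \left(\sqrt{\left(-5 - 3\right) + \left(20 + 9 - 63\right)}\right)^{3} = \left(\sqrt{-8 - 34}\right)^{3} = \left(\sqrt{-42}\right)^{3} = \left(i \sqrt{42}\right)^{3} = - 42 i \sqrt{42}$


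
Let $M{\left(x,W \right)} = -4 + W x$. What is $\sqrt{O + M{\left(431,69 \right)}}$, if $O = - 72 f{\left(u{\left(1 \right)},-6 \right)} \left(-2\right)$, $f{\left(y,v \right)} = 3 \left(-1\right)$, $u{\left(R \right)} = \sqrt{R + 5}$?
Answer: $\sqrt{29303} \approx 171.18$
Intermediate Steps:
$u{\left(R \right)} = \sqrt{5 + R}$
$f{\left(y,v \right)} = -3$
$O = -432$ ($O = \left(-72\right) \left(-3\right) \left(-2\right) = 216 \left(-2\right) = -432$)
$\sqrt{O + M{\left(431,69 \right)}} = \sqrt{-432 + \left(-4 + 69 \cdot 431\right)} = \sqrt{-432 + \left(-4 + 29739\right)} = \sqrt{-432 + 29735} = \sqrt{29303}$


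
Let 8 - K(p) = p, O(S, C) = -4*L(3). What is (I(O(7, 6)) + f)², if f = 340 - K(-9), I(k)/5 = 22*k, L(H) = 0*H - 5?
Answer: 6365529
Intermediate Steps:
L(H) = -5 (L(H) = 0 - 5 = -5)
O(S, C) = 20 (O(S, C) = -4*(-5) = 20)
K(p) = 8 - p
I(k) = 110*k (I(k) = 5*(22*k) = 110*k)
f = 323 (f = 340 - (8 - 1*(-9)) = 340 - (8 + 9) = 340 - 1*17 = 340 - 17 = 323)
(I(O(7, 6)) + f)² = (110*20 + 323)² = (2200 + 323)² = 2523² = 6365529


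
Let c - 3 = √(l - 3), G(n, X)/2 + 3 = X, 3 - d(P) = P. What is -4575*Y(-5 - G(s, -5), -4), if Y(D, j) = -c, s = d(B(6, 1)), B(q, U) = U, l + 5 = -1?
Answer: 13725 + 13725*I ≈ 13725.0 + 13725.0*I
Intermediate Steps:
l = -6 (l = -5 - 1 = -6)
d(P) = 3 - P
s = 2 (s = 3 - 1*1 = 3 - 1 = 2)
G(n, X) = -6 + 2*X
c = 3 + 3*I (c = 3 + √(-6 - 3) = 3 + √(-9) = 3 + 3*I ≈ 3.0 + 3.0*I)
Y(D, j) = -3 - 3*I (Y(D, j) = -(3 + 3*I) = -3 - 3*I)
-4575*Y(-5 - G(s, -5), -4) = -4575*(-3 - 3*I) = 13725 + 13725*I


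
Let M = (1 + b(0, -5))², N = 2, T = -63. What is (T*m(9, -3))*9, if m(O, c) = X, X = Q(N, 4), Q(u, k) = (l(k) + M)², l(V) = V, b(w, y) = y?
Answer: -226800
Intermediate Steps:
M = 16 (M = (1 - 5)² = (-4)² = 16)
Q(u, k) = (16 + k)² (Q(u, k) = (k + 16)² = (16 + k)²)
X = 400 (X = (16 + 4)² = 20² = 400)
m(O, c) = 400
(T*m(9, -3))*9 = -63*400*9 = -25200*9 = -226800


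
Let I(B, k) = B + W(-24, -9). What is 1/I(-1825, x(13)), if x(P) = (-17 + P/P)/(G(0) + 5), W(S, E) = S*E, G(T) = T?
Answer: -1/1609 ≈ -0.00062150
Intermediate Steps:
W(S, E) = E*S
x(P) = -16/5 (x(P) = (-17 + P/P)/(0 + 5) = (-17 + 1)/5 = -16*1/5 = -16/5)
I(B, k) = 216 + B (I(B, k) = B - 9*(-24) = B + 216 = 216 + B)
1/I(-1825, x(13)) = 1/(216 - 1825) = 1/(-1609) = -1/1609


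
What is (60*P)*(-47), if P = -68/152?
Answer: 23970/19 ≈ 1261.6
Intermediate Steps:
P = -17/38 (P = -68*1/152 = -17/38 ≈ -0.44737)
(60*P)*(-47) = (60*(-17/38))*(-47) = -510/19*(-47) = 23970/19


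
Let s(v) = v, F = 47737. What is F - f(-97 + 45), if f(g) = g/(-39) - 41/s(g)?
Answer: 7446641/156 ≈ 47735.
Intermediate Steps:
f(g) = -41/g - g/39 (f(g) = g/(-39) - 41/g = g*(-1/39) - 41/g = -g/39 - 41/g = -41/g - g/39)
F - f(-97 + 45) = 47737 - (-41/(-97 + 45) - (-97 + 45)/39) = 47737 - (-41/(-52) - 1/39*(-52)) = 47737 - (-41*(-1/52) + 4/3) = 47737 - (41/52 + 4/3) = 47737 - 1*331/156 = 47737 - 331/156 = 7446641/156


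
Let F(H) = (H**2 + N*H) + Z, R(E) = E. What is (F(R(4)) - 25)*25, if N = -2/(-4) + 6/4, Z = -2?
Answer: -75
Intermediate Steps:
N = 2 (N = -2*(-1/4) + 6*(1/4) = 1/2 + 3/2 = 2)
F(H) = -2 + H**2 + 2*H (F(H) = (H**2 + 2*H) - 2 = -2 + H**2 + 2*H)
(F(R(4)) - 25)*25 = ((-2 + 4**2 + 2*4) - 25)*25 = ((-2 + 16 + 8) - 25)*25 = (22 - 25)*25 = -3*25 = -75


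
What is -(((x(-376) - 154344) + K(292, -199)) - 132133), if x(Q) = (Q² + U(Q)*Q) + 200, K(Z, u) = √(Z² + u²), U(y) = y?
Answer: 3525 - √124865 ≈ 3171.6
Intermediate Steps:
x(Q) = 200 + 2*Q² (x(Q) = (Q² + Q*Q) + 200 = (Q² + Q²) + 200 = 2*Q² + 200 = 200 + 2*Q²)
-(((x(-376) - 154344) + K(292, -199)) - 132133) = -((((200 + 2*(-376)²) - 154344) + √(292² + (-199)²)) - 132133) = -((((200 + 2*141376) - 154344) + √(85264 + 39601)) - 132133) = -((((200 + 282752) - 154344) + √124865) - 132133) = -(((282952 - 154344) + √124865) - 132133) = -((128608 + √124865) - 132133) = -(-3525 + √124865) = 3525 - √124865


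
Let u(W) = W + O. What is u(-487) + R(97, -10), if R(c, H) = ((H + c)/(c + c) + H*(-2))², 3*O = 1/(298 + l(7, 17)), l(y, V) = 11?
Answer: -2402415425/34888572 ≈ -68.860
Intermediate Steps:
O = 1/927 (O = 1/(3*(298 + 11)) = (⅓)/309 = (⅓)*(1/309) = 1/927 ≈ 0.0010787)
u(W) = 1/927 + W (u(W) = W + 1/927 = 1/927 + W)
R(c, H) = (-2*H + (H + c)/(2*c))² (R(c, H) = ((H + c)/((2*c)) - 2*H)² = ((H + c)*(1/(2*c)) - 2*H)² = ((H + c)/(2*c) - 2*H)² = (-2*H + (H + c)/(2*c))²)
u(-487) + R(97, -10) = (1/927 - 487) + (¼)*(-10 + 97 - 4*(-10)*97)²/97² = -451448/927 + (¼)*(1/9409)*(-10 + 97 + 3880)² = -451448/927 + (¼)*(1/9409)*3967² = -451448/927 + (¼)*(1/9409)*15737089 = -451448/927 + 15737089/37636 = -2402415425/34888572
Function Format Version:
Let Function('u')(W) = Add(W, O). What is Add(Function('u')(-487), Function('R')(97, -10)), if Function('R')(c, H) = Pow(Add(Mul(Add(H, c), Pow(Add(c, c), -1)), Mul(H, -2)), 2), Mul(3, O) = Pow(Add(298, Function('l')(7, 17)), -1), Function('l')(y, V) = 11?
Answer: Rational(-2402415425, 34888572) ≈ -68.860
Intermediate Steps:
O = Rational(1, 927) (O = Mul(Rational(1, 3), Pow(Add(298, 11), -1)) = Mul(Rational(1, 3), Pow(309, -1)) = Mul(Rational(1, 3), Rational(1, 309)) = Rational(1, 927) ≈ 0.0010787)
Function('u')(W) = Add(Rational(1, 927), W) (Function('u')(W) = Add(W, Rational(1, 927)) = Add(Rational(1, 927), W))
Function('R')(c, H) = Pow(Add(Mul(-2, H), Mul(Rational(1, 2), Pow(c, -1), Add(H, c))), 2) (Function('R')(c, H) = Pow(Add(Mul(Add(H, c), Pow(Mul(2, c), -1)), Mul(-2, H)), 2) = Pow(Add(Mul(Add(H, c), Mul(Rational(1, 2), Pow(c, -1))), Mul(-2, H)), 2) = Pow(Add(Mul(Rational(1, 2), Pow(c, -1), Add(H, c)), Mul(-2, H)), 2) = Pow(Add(Mul(-2, H), Mul(Rational(1, 2), Pow(c, -1), Add(H, c))), 2))
Add(Function('u')(-487), Function('R')(97, -10)) = Add(Add(Rational(1, 927), -487), Mul(Rational(1, 4), Pow(97, -2), Pow(Add(-10, 97, Mul(-4, -10, 97)), 2))) = Add(Rational(-451448, 927), Mul(Rational(1, 4), Rational(1, 9409), Pow(Add(-10, 97, 3880), 2))) = Add(Rational(-451448, 927), Mul(Rational(1, 4), Rational(1, 9409), Pow(3967, 2))) = Add(Rational(-451448, 927), Mul(Rational(1, 4), Rational(1, 9409), 15737089)) = Add(Rational(-451448, 927), Rational(15737089, 37636)) = Rational(-2402415425, 34888572)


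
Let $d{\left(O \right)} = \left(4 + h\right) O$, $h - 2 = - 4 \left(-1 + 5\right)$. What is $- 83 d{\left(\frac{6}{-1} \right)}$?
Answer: $-4980$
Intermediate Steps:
$h = -14$ ($h = 2 - 4 \left(-1 + 5\right) = 2 - 16 = -14$)
$d{\left(O \right)} = - 10 O$ ($d{\left(O \right)} = \left(4 - 14\right) O = - 10 O$)
$- 83 d{\left(\frac{6}{-1} \right)} = - 83 \left(- 10 \frac{6}{-1}\right) = - 83 \left(- 10 \cdot 6 \left(-1\right)\right) = - 83 \left(\left(-10\right) \left(-6\right)\right) = \left(-83\right) 60 = -4980$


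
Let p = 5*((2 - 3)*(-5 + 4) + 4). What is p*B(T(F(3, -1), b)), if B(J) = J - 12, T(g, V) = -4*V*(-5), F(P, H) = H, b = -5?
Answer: -2800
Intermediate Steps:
T(g, V) = 20*V
B(J) = -12 + J
p = 25 (p = 5*(-1*(-1) + 4) = 5*(1 + 4) = 5*5 = 25)
p*B(T(F(3, -1), b)) = 25*(-12 + 20*(-5)) = 25*(-12 - 100) = 25*(-112) = -2800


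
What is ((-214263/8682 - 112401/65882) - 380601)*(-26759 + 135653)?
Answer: -1975646741670744714/47665627 ≈ -4.1448e+10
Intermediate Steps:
((-214263/8682 - 112401/65882) - 380601)*(-26759 + 135653) = ((-214263*1/8682 - 112401*1/65882) - 380601)*108894 = ((-71421/2894 - 112401/65882) - 380601)*108894 = (-1257661704/47665627 - 380601)*108894 = -18142842963531/47665627*108894 = -1975646741670744714/47665627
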